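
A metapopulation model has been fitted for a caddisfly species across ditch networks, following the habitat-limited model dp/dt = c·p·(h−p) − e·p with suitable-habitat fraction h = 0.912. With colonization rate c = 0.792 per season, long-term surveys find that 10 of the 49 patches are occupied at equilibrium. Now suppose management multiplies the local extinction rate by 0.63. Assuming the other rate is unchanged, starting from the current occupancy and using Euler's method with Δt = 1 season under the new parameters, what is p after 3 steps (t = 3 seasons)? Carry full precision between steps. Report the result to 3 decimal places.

0.330

Observed p* = 10/49 = 0.20408.
Balance c(h−p*) = e gives e = 0.792×(0.912 − 0.20408) = 0.56067.
Starting from p₀ = 0.20408; update p ← p + (dp/dt)·Δt with the new parameters.
  1  |  dp/dt·Δt = +0.042336  |  p_1 = 0.246418
  2  |  dp/dt·Δt = +0.042857  |  p_2 = 0.289275
  3  |  dp/dt·Δt = +0.040491  |  p_3 = 0.329766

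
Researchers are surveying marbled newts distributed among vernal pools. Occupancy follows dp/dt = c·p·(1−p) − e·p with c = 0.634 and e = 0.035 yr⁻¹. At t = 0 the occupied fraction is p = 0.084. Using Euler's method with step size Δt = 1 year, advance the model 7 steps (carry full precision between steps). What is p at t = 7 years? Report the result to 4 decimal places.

Update rule: p ← p + [c·p·(1−p) − e·p]·Δt with Δt = 1.
step 1: Δp = +0.04584, p = 0.12984
step 2: Δp = +0.06709, p = 0.19693
step 3: Δp = +0.09337, p = 0.29030
step 4: Δp = +0.12046, p = 0.41076
step 5: Δp = +0.13907, p = 0.54984
step 6: Δp = +0.13768, p = 0.68752
step 7: Δp = +0.11214, p = 0.79966

0.7997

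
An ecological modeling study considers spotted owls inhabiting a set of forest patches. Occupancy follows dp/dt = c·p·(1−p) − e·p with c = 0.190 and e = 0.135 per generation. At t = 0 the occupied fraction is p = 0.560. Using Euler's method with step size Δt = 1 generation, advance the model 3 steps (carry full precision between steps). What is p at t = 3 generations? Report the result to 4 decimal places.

Update rule: p ← p + [c·p·(1−p) − e·p]·Δt with Δt = 1.
t = 1: p = 0.56000 + (-0.02878) = 0.53122
t = 2: p = 0.53122 + (-0.02440) = 0.50682
t = 3: p = 0.50682 + (-0.02093) = 0.48589

0.4859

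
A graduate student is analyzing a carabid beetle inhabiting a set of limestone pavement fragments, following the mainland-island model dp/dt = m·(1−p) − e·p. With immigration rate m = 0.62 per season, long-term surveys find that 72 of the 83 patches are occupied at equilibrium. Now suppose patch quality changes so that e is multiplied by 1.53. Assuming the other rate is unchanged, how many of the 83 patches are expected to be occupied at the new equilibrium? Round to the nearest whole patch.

67

Observed p* = 72/83 = 0.86747.
Balance m(1−p*) = e·p* gives e = m(1−p*)/p* = 0.62×0.13253/0.86747 = 0.09472.
New p* = m/(m+e) = 0.62000/(0.62000+0.14492) = 0.81054.
Expected occupied = 83 × 0.81054 = 67.27 ≈ 67.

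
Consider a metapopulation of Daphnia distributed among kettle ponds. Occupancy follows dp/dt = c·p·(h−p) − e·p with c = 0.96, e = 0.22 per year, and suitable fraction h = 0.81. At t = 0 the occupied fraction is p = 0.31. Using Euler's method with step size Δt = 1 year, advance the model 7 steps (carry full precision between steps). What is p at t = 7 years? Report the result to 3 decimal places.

0.578

Update rule: p ← p + [c·p·(h−p) − e·p]·Δt with Δt = 1.
step 1: Δp = +0.08060, p = 0.39060
step 2: Δp = +0.07133, p = 0.46193
step 3: Δp = +0.05273, p = 0.51466
step 4: Δp = +0.03269, p = 0.54735
step 5: Δp = +0.01759, p = 0.56495
step 6: Δp = +0.00862, p = 0.57356
step 7: Δp = +0.00400, p = 0.57757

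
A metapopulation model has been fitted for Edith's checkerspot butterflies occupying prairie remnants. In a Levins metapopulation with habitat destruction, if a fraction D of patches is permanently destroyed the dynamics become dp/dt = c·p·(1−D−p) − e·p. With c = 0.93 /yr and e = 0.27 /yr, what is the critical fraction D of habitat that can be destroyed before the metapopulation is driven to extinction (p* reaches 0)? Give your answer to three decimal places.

The nontrivial equilibrium is p* = (1−D) − e/c; extinction occurs when this hits zero.
So D_crit = 1 − e/c = 1 − 0.27/0.93 = 1 − 0.2903 = 0.7097.
This equals the undisturbed p*, a classic result of Lande's extension.

0.710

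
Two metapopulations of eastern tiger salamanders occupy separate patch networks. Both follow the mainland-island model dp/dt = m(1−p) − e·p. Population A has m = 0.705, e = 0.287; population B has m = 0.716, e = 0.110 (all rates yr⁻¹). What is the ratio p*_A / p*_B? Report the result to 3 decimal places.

A: p*_A = m/(m+e) = 0.705/0.9920 = 0.7107.
B: p*_B = 0.716/0.8260 = 0.8668.
p*_A / p*_B = 0.7107/0.8668 = 0.8199.

0.820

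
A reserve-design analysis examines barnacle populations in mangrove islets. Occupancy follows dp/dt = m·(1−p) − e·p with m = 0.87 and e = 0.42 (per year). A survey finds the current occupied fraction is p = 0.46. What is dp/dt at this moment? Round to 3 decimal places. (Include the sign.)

0.277

Colonization term: m·(1−p) = 0.87×0.5400 = 0.46980.
Extinction term: e·p = 0.19320.
dp/dt = 0.46980 − 0.19320 = 0.27660.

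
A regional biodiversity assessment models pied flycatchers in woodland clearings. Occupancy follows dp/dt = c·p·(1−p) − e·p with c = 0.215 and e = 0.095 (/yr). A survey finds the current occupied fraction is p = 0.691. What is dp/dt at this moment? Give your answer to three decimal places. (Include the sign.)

-0.020

Colonization term: c·p·(1−p) = 0.215×0.691×0.3090 = 0.04591.
Extinction term: e·p = 0.06564.
dp/dt = 0.04591 − 0.06564 = -0.01974.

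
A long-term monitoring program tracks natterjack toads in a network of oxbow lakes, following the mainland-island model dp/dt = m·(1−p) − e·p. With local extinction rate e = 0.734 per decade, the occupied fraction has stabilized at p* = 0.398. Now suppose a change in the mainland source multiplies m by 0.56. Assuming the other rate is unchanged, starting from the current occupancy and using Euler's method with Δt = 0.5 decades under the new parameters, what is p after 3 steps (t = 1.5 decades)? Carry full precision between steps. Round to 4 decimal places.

0.2859

Balance m(1−p*) = e·p* gives m = e·p*/(1−p*) = 0.734×0.39800/0.60200 = 0.48527.
Starting from p₀ = 0.39800; update p ← p + (dp/dt)·Δt with the new parameters.
  1  |  dp/dt·Δt = -0.064269  |  p_1 = 0.333731
  2  |  dp/dt·Δt = -0.031950  |  p_2 = 0.301781
  3  |  dp/dt·Δt = -0.015883  |  p_3 = 0.285898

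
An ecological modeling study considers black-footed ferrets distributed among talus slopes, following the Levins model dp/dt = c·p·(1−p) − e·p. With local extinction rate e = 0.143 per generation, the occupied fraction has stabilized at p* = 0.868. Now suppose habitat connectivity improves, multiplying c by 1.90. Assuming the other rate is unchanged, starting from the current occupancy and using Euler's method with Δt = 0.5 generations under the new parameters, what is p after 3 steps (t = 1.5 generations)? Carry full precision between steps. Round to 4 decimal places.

0.9305

Balance c(1−p*) = e gives c = e/(1 − 0.86800) = 0.143/0.13200 = 1.08333.
Starting from p₀ = 0.86800; update p ← p + (dp/dt)·Δt with the new parameters.
step 1: Δp = +0.05586, p = 0.92386
step 2: Δp = +0.00634, p = 0.93020
step 3: Δp = +0.00031, p = 0.93051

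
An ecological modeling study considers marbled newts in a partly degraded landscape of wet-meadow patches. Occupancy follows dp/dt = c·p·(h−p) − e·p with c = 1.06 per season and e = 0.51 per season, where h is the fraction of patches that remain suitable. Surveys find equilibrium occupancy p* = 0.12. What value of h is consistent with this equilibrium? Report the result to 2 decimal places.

At equilibrium c(h−p*) = e, so h = p* + e/c.
h = 0.12 + 0.51/1.06 = 0.12 + 0.4811 = 0.6011.

0.60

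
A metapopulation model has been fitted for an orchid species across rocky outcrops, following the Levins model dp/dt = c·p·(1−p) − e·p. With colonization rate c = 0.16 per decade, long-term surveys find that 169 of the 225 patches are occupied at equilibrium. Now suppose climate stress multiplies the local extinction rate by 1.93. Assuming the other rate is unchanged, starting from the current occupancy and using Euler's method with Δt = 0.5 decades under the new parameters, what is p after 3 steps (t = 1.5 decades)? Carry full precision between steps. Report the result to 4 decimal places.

0.7125

Observed p* = 169/225 = 0.75111.
Balance c(1−p*) = e gives e = 0.16×(1 − 0.75111) = 0.03982.
Starting from p₀ = 0.75111; update p ← p + (dp/dt)·Δt with the new parameters.
step 1: Δp = -0.01391, p = 0.73720
step 2: Δp = -0.01283, p = 0.72437
step 3: Δp = -0.01186, p = 0.71251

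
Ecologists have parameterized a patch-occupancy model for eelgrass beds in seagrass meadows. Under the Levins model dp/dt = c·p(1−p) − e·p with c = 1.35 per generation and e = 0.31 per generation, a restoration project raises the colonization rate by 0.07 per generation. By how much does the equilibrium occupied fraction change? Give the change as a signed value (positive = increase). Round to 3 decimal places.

0.011

Before: p* = 1 − 0.31/1.35 = 0.7704.
After the change, c = 1.42, e = 0.31, so p* = 1 − 0.31/1.42 = 0.7817.
Δp* = 0.7817 − 0.7704 = +0.0113.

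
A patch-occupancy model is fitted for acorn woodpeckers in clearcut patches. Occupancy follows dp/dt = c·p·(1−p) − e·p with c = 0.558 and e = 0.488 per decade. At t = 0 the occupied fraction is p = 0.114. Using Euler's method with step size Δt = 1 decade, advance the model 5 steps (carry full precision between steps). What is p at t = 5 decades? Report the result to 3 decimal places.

Update rule: p ← p + [c·p·(1−p) − e·p]·Δt with Δt = 1.
p: 0.11400 → 0.11473  (Δp = +0.00073)
p: 0.11473 → 0.11541  (Δp = +0.00069)
p: 0.11541 → 0.11606  (Δp = +0.00065)
p: 0.11606 → 0.11667  (Δp = +0.00061)
p: 0.11667 → 0.11724  (Δp = +0.00057)

0.117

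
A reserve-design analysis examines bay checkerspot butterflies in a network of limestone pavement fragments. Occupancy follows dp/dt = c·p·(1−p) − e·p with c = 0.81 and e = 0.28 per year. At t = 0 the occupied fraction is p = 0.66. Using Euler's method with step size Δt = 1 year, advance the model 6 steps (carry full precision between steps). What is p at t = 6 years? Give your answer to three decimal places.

Update rule: p ← p + [c·p·(1−p) − e·p]·Δt with Δt = 1.
p: 0.66000 → 0.65696  (Δp = -0.00304)
p: 0.65696 → 0.65556  (Δp = -0.00141)
p: 0.65556 → 0.65490  (Δp = -0.00066)
p: 0.65490 → 0.65459  (Δp = -0.00031)
p: 0.65459 → 0.65445  (Δp = -0.00014)
p: 0.65445 → 0.65438  (Δp = -0.00007)

0.654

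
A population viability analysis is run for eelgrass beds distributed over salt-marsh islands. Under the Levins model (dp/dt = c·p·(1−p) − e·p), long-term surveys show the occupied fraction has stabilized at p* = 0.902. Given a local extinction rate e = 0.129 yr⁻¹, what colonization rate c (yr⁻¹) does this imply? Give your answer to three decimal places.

1.316

At equilibrium c(1−p*) = e, so c = e/(1−p*).
c = 0.129/(1 − 0.902) = 0.129/0.0980 = 1.3163.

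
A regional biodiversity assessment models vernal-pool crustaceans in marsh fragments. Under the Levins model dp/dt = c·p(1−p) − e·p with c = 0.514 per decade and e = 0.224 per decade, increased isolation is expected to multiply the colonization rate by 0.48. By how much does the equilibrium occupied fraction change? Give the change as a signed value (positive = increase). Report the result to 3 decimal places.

Before: p* = 1 − 0.224/0.514 = 0.5642.
After the change, c = 0.24672, e = 0.224, so p* = 1 − 0.224/0.24672 = 0.0921.
Δp* = 0.0921 − 0.5642 = -0.4721.

-0.472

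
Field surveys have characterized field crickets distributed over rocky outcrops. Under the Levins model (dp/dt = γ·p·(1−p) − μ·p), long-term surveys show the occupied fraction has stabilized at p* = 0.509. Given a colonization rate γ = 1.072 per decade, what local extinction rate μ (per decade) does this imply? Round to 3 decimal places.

0.526

At equilibrium γ(1−p*) = μ.
μ = 1.072 × (1 − 0.509) = 1.072 × 0.4910 = 0.5264.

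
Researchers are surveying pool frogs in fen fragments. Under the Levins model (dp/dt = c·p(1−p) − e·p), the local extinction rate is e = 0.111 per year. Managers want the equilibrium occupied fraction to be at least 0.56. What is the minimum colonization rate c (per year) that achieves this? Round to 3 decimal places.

p* = 1 − e/c ≥ 0.56 requires e/c ≤ 0.4400, i.e. c ≥ e/0.4400.
c_min = 0.111/0.4400 = 0.2523.

0.252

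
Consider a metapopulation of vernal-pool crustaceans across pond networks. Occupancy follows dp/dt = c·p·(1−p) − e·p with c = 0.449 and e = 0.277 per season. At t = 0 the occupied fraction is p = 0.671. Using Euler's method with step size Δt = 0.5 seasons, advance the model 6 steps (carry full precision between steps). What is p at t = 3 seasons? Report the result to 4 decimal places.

Update rule: p ← p + [c·p·(1−p) − e·p]·Δt with Δt = 0.5.
step 1: Δp = -0.04337, p = 0.62763
step 2: Δp = -0.03446, p = 0.59317
step 3: Δp = -0.02798, p = 0.56519
step 4: Δp = -0.02311, p = 0.54208
step 5: Δp = -0.01935, p = 0.52273
step 6: Δp = -0.01639, p = 0.50634

0.5063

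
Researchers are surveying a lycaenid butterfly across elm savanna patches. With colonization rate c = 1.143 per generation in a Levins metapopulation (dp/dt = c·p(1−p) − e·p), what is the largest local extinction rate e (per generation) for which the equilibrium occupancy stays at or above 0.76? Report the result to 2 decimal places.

1 − e/c ≥ 0.76 ⇒ e ≤ c(1 − 0.76) = 1.143 × 0.2400.
e_max = 0.2743.

0.27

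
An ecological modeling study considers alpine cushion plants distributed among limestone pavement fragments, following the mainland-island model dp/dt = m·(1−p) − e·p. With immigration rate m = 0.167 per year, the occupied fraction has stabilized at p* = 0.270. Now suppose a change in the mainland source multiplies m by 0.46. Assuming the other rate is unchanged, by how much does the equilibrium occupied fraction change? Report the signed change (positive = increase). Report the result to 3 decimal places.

Balance m(1−p*) = e·p* gives e = m(1−p*)/p* = 0.167×0.73000/0.27000 = 0.45152.
New p* = m/(m+e) = 0.07682/(0.07682+0.45152) = 0.14540.
Δp* = 0.14540 − 0.27000 = -0.12460.

-0.125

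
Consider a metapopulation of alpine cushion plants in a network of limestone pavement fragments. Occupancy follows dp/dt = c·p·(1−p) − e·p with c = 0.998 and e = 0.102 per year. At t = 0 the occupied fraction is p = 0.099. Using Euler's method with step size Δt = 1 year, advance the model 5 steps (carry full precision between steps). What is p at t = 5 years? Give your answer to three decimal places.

Update rule: p ← p + [c·p·(1−p) − e·p]·Δt with Δt = 1.
  1  |  dp/dt·Δt = +0.078923  |  p_1 = 0.177923
  2  |  dp/dt·Δt = +0.127826  |  p_2 = 0.305748
  3  |  dp/dt·Δt = +0.180655  |  p_3 = 0.486403
  4  |  dp/dt·Δt = +0.199702  |  p_4 = 0.686106
  5  |  dp/dt·Δt = +0.144951  |  p_5 = 0.831057

0.831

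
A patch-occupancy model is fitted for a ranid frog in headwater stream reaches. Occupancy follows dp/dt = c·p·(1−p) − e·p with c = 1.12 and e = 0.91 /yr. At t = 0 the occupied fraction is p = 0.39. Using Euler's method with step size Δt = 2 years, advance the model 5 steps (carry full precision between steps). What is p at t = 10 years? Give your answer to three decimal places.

Update rule: p ← p + [c·p·(1−p) − e·p]·Δt with Δt = 2.
t = 2: p = 0.39000 + (-0.17690) = 0.21310
t = 4: p = 0.21310 + (-0.01222) = 0.20088
t = 6: p = 0.20088 + (-0.00602) = 0.19486
t = 8: p = 0.19486 + (-0.00321) = 0.19165
t = 10: p = 0.19165 + (-0.00178) = 0.18987

0.190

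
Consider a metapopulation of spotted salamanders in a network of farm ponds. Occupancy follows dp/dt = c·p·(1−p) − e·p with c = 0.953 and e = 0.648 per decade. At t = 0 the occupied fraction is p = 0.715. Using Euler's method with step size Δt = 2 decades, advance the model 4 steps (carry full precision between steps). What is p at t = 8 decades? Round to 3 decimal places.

0.293

Update rule: p ← p + [c·p·(1−p) − e·p]·Δt with Δt = 2.
t = 2: p = 0.71500 + (-0.53824) = 0.17676
t = 4: p = 0.17676 + (+0.04827) = 0.22503
t = 6: p = 0.22503 + (+0.04075) = 0.26578
t = 8: p = 0.26578 + (+0.02749) = 0.29327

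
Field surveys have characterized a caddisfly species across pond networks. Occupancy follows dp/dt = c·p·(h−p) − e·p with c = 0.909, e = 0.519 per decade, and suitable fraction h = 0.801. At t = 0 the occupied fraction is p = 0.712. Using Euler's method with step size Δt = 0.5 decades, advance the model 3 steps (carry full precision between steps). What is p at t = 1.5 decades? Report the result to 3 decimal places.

0.421

Update rule: p ← p + [c·p·(h−p) − e·p]·Δt with Δt = 0.5.
  1  |  dp/dt·Δt = -0.155963  |  p_1 = 0.556037
  2  |  dp/dt·Δt = -0.082385  |  p_2 = 0.473652
  3  |  dp/dt·Δt = -0.052443  |  p_3 = 0.421209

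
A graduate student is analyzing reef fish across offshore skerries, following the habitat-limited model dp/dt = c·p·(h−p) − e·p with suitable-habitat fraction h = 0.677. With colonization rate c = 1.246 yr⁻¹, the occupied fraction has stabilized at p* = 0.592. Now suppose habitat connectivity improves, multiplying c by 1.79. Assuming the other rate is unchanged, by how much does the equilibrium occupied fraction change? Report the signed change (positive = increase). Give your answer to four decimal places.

0.0375

Balance c(h−p*) = e gives e = 1.246×(0.677 − 0.59200) = 0.10591.
New p* = 0.677 − e/c = 0.677 − 0.10591/2.23034 = 0.62951.
Δp* = 0.62951 − 0.59200 = +0.03751.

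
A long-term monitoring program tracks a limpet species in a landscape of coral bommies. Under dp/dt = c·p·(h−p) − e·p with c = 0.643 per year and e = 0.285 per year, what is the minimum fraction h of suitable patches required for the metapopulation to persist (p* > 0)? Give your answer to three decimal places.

p* = h − e/c is positive only when h > e/c.
h_min = e/c = 0.285/0.643 = 0.4432.

0.443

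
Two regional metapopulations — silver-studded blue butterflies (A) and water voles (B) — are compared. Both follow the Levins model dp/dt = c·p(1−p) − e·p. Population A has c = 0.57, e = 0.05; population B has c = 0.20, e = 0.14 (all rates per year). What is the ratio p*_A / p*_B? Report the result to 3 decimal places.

3.041

A: p*_A = 1 − 0.05/0.57 = 0.9123.
B: p*_B = 1 − 0.14/0.20 = 0.3000.
p*_A / p*_B = 0.9123/0.3000 = 3.0409.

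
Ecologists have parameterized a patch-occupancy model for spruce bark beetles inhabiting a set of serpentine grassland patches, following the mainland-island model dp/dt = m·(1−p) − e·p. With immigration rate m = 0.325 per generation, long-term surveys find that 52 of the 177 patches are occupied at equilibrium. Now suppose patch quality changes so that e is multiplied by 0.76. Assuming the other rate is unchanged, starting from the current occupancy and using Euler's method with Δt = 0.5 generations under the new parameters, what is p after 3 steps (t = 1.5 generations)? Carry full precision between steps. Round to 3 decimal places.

0.344

Observed p* = 52/177 = 0.29379.
Balance m(1−p*) = e·p* gives e = m(1−p*)/p* = 0.325×0.70621/0.29379 = 0.78125.
Starting from p₀ = 0.29379; update p ← p + (dp/dt)·Δt with the new parameters.
  1  |  dp/dt·Δt = +0.027542  |  p_1 = 0.321328
  2  |  dp/dt·Δt = +0.014890  |  p_2 = 0.336218
  3  |  dp/dt·Δt = +0.008050  |  p_3 = 0.344268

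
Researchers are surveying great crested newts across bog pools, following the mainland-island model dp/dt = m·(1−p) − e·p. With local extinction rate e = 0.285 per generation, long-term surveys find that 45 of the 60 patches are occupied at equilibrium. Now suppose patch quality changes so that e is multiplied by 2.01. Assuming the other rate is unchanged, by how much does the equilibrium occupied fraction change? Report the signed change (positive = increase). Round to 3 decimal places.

Observed p* = 45/60 = 0.75000.
Balance m(1−p*) = e·p* gives m = e·p*/(1−p*) = 0.285×0.75000/0.25000 = 0.85500.
New p* = m/(m+e) = 0.85500/(0.85500+0.57285) = 0.59880.
Δp* = 0.59880 − 0.75000 = -0.15120.

-0.151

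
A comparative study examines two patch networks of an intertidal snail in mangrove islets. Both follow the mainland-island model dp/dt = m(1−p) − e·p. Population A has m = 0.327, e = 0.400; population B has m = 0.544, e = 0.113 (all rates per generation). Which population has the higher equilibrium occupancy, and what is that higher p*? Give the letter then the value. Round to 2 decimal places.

A: p*_A = m/(m+e) = 0.327/0.7270 = 0.4498.
B: p*_B = 0.544/0.6570 = 0.8280.
B is higher at 0.8280.

B, 0.83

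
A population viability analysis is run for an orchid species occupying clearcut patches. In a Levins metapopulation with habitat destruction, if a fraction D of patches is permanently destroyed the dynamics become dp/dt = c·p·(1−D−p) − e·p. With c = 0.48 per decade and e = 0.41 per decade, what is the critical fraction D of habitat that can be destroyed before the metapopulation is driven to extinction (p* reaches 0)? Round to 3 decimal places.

0.146

The nontrivial equilibrium is p* = (1−D) − e/c; extinction occurs when this hits zero.
So D_crit = 1 − e/c = 1 − 0.41/0.48 = 1 − 0.8542 = 0.1458.
Note this equals the original equilibrium occupancy — the Levins extinction-debt result.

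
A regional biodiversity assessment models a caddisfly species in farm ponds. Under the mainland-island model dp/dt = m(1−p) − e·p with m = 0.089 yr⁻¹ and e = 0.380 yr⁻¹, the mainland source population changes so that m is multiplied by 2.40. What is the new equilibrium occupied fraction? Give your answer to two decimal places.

0.36

Before: p* = 0.089/(0.089+0.380) = 0.1898.
After: m = 0.2136, e = 0.38; p* = 0.2136/0.5936 = 0.3598.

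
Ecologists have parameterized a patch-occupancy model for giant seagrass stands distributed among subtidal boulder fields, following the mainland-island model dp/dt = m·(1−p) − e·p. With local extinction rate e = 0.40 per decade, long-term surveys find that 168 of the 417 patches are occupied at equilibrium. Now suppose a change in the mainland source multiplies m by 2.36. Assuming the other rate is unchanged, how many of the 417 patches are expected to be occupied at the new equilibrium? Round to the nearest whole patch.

Observed p* = 168/417 = 0.40288.
Balance m(1−p*) = e·p* gives m = e·p*/(1−p*) = 0.40×0.40288/0.59712 = 0.26988.
New p* = m/(m+e) = 0.63692/(0.63692+0.40000) = 0.61424.
Expected occupied = 417 × 0.61424 = 256.14 ≈ 256.

256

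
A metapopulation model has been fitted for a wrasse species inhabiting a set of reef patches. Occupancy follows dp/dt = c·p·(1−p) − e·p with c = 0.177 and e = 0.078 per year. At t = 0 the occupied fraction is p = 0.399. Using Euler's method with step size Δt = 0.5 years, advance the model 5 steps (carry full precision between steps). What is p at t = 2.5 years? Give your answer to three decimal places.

Update rule: p ← p + [c·p·(1−p) − e·p]·Δt with Δt = 0.5.
step 1: Δp = +0.00566, p = 0.40466
step 2: Δp = +0.00554, p = 0.41020
step 3: Δp = +0.00541, p = 0.41561
step 4: Δp = +0.00529, p = 0.42090
step 5: Δp = +0.00516, p = 0.42606

0.426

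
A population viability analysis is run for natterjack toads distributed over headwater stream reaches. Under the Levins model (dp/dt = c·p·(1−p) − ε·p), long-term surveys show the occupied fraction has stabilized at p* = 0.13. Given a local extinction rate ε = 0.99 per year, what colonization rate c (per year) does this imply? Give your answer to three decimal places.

At equilibrium c(1−p*) = ε, so c = ε/(1−p*).
c = 0.99/(1 − 0.13) = 0.99/0.8700 = 1.1379.

1.138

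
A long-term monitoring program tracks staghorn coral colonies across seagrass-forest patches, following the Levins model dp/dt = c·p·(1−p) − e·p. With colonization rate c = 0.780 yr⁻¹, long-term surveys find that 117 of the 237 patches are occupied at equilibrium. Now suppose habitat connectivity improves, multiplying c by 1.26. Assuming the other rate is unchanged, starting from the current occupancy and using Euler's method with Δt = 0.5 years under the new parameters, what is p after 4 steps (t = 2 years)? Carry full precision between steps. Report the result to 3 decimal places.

0.567

Observed p* = 117/237 = 0.49367.
Balance c(1−p*) = e gives e = 0.780×(1 − 0.49367) = 0.39494.
Starting from p₀ = 0.49367; update p ← p + (dp/dt)·Δt with the new parameters.
  1  |  dp/dt·Δt = +0.025346  |  p_1 = 0.519017
  2  |  dp/dt·Δt = +0.020183  |  p_2 = 0.539200
  3  |  dp/dt·Δt = +0.015620  |  p_3 = 0.554820
  4  |  dp/dt·Δt = +0.011814  |  p_4 = 0.566634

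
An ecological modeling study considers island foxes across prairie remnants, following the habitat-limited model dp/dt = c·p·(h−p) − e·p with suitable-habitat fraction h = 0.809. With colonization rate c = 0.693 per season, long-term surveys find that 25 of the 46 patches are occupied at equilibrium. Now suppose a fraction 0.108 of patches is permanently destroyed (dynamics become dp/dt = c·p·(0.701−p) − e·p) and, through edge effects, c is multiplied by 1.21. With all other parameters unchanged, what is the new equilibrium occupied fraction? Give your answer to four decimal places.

Observed p* = 25/46 = 0.54348.
Balance c(h−p*) = e gives e = 0.693×(0.809 − 0.54348) = 0.18401.
New p* = 0.701 − e/c = 0.701 − 0.18401/0.83853 = 0.48156.

0.4816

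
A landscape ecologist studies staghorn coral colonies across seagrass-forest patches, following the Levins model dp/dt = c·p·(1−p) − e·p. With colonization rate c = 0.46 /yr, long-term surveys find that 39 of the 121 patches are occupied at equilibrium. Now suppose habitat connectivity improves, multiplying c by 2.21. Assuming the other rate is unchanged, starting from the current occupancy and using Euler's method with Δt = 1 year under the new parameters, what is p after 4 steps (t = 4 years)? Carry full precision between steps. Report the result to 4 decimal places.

Observed p* = 39/121 = 0.32231.
Balance c(1−p*) = e gives e = 0.46×(1 − 0.32231) = 0.31174.
Starting from p₀ = 0.32231; update p ← p + (dp/dt)·Δt with the new parameters.
p: 0.32231 → 0.44389  (Δp = +0.12158)
p: 0.44389 → 0.55646  (Δp = +0.11257)
p: 0.55646 → 0.63390  (Δp = +0.07744)
p: 0.63390 → 0.67222  (Δp = +0.03831)

0.6722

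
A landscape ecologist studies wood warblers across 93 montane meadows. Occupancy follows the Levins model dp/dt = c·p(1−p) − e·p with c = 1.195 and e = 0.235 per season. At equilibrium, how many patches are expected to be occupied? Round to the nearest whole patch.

75

p* = 1 − e/c = 1 − 0.235/1.195 = 0.8033.
Expected occupied patches = N × p* = 93 × 0.8033 = 74.71 ≈ 75.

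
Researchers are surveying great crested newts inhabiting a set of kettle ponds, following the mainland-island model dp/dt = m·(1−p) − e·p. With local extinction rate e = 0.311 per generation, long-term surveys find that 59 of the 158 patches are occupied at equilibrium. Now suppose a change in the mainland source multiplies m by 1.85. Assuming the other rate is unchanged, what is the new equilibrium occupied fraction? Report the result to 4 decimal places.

0.5244

Observed p* = 59/158 = 0.37342.
Balance m(1−p*) = e·p* gives m = e·p*/(1−p*) = 0.311×0.37342/0.62658 = 0.18535.
New p* = m/(m+e) = 0.34290/(0.34290+0.31100) = 0.52439.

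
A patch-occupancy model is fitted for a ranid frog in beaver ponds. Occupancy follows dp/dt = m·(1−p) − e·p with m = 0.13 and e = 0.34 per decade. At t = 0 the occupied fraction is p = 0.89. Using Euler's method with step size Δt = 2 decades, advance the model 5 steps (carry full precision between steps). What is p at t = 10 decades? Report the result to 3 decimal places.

0.277

Update rule: p ← p + [m·(1−p) − e·p]·Δt with Δt = 2.
step 1: Δp = -0.57660, p = 0.31340
step 2: Δp = -0.03460, p = 0.27880
step 3: Δp = -0.00208, p = 0.27673
step 4: Δp = -0.00012, p = 0.27660
step 5: Δp = -0.00001, p = 0.27660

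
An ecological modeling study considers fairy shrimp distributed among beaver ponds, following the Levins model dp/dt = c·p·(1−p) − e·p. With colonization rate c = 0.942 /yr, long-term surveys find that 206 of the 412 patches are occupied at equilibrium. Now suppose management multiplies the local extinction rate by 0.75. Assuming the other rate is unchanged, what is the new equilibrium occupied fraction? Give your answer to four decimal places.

0.6250

Observed p* = 206/412 = 0.50000.
Balance c(1−p*) = e gives e = 0.942×(1 − 0.50000) = 0.47100.
New p* = 1 − e/c = 1 − 0.35325/0.94200 = 0.62500.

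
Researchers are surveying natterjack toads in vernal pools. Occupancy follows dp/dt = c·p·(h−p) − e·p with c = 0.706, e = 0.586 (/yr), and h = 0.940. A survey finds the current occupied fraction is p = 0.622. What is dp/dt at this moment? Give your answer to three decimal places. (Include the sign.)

-0.225

Colonization term: c·p·(h−p) = 0.706×0.622×0.3180 = 0.13964.
Extinction term: e·p = 0.36449.
dp/dt = 0.13964 − 0.36449 = -0.22485.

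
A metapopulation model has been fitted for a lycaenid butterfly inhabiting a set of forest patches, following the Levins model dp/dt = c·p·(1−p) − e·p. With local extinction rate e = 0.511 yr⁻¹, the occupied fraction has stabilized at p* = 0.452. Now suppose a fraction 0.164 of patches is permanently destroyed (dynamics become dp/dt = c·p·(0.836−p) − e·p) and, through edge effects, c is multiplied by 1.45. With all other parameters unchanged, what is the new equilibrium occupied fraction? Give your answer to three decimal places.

Balance c(1−p*) = e gives c = e/(1 − 0.45200) = 0.511/0.54800 = 0.93248.
New p* = 0.836 − e/c = 0.836 − 0.51100/1.35210 = 0.45807.

0.458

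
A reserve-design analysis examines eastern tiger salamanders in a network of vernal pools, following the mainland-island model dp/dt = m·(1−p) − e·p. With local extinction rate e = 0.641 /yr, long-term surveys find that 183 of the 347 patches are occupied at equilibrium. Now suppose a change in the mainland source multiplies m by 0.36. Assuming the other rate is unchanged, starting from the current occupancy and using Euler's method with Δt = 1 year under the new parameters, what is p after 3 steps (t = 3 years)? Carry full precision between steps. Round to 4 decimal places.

0.2868

Observed p* = 183/347 = 0.52738.
Balance m(1−p*) = e·p* gives m = e·p*/(1−p*) = 0.641×0.52738/0.47262 = 0.71526.
Starting from p₀ = 0.52738; update p ← p + (dp/dt)·Δt with the new parameters.
p: 0.52738 → 0.31103  (Δp = -0.21635)
p: 0.31103 → 0.28907  (Δp = -0.02196)
p: 0.28907 → 0.28684  (Δp = -0.00223)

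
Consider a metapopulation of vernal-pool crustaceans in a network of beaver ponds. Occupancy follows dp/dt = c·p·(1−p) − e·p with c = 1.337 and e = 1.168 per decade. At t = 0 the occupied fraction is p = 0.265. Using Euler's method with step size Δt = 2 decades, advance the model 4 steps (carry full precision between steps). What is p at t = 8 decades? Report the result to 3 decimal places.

0.135

Update rule: p ← p + [c·p·(1−p) − e·p]·Δt with Δt = 2.
t = 2: p = 0.26500 + (-0.09821) = 0.16679
t = 4: p = 0.16679 + (-0.01801) = 0.14878
t = 6: p = 0.14878 + (-0.00890) = 0.13988
t = 8: p = 0.13988 + (-0.00504) = 0.13484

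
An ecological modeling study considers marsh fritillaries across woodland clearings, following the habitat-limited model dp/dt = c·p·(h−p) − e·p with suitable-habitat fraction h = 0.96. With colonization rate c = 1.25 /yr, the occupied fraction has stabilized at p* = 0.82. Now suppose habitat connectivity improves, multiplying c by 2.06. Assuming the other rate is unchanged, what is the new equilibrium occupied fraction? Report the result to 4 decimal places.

0.8920

Balance c(h−p*) = e gives e = 1.25×(0.96 − 0.82000) = 0.17500.
New p* = 0.96 − e/c = 0.96 − 0.17500/2.57500 = 0.89204.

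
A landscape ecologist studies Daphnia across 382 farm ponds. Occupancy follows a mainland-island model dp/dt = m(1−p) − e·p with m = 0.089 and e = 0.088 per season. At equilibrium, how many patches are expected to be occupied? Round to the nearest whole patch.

p* = m/(m+e) = 0.089/0.1770 = 0.5028.
Expected occupied patches = N × p* = 382 × 0.5028 = 192.08 ≈ 192.

192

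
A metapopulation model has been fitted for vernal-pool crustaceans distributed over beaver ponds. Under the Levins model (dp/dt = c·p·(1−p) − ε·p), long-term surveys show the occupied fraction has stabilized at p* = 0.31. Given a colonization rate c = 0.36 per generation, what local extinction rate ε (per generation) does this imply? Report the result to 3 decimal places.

0.248

At equilibrium c(1−p*) = ε.
ε = 0.36 × (1 − 0.31) = 0.36 × 0.6900 = 0.2484.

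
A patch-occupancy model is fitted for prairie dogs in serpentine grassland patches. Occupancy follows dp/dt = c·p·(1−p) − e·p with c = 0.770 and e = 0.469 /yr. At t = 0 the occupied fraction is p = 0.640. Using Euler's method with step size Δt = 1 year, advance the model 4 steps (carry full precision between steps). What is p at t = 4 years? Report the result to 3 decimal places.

Update rule: p ← p + [c·p·(1−p) − e·p]·Δt with Δt = 1.
step 1: Δp = -0.12275, p = 0.51725
step 2: Δp = -0.05032, p = 0.46693
step 3: Δp = -0.02733, p = 0.43960
step 4: Δp = -0.01648, p = 0.42312

0.423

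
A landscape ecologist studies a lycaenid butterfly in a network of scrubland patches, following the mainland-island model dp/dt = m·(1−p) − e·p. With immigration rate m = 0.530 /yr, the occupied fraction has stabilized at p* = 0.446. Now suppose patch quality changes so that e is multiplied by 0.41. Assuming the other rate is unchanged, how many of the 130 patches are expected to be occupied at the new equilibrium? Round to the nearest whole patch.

Balance m(1−p*) = e·p* gives e = m(1−p*)/p* = 0.530×0.55400/0.44600 = 0.65834.
New p* = m/(m+e) = 0.53000/(0.53000+0.26992) = 0.66257.
Expected occupied = 130 × 0.66257 = 86.13 ≈ 86.

86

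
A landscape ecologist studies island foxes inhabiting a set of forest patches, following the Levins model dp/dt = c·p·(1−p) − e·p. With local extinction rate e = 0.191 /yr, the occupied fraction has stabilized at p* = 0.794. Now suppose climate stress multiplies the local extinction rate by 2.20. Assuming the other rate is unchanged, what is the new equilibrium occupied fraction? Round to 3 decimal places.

0.547

Balance c(1−p*) = e gives c = e/(1 − 0.79400) = 0.191/0.20600 = 0.92718.
New p* = 1 − e/c = 1 − 0.42020/0.92718 = 0.54680.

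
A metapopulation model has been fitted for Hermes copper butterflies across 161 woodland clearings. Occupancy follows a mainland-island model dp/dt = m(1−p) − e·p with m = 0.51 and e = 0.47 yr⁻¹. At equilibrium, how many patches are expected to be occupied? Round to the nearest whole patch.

84

p* = m/(m+e) = 0.51/0.9800 = 0.5204.
Expected occupied patches = N × p* = 161 × 0.5204 = 83.79 ≈ 84.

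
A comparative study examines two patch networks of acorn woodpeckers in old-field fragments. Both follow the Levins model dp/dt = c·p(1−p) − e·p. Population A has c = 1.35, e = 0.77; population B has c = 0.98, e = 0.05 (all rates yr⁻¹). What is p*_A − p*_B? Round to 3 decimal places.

-0.519

A: p*_A = 1 − 0.77/1.35 = 0.4296.
B: p*_B = 1 − 0.05/0.98 = 0.9490.
p*_A − p*_B = 0.4296 − 0.9490 = -0.5193.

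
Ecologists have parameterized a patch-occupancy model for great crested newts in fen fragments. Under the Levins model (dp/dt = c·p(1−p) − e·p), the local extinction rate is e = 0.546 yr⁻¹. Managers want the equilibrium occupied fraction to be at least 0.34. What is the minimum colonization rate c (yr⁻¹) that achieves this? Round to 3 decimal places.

p* = 1 − e/c ≥ 0.34 requires e/c ≤ 0.6600, i.e. c ≥ e/0.6600.
c_min = 0.546/0.6600 = 0.8273.

0.827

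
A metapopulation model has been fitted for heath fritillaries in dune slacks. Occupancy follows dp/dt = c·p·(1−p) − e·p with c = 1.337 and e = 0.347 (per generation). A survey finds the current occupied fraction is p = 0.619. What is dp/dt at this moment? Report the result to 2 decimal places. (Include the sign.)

Colonization term: c·p·(1−p) = 1.337×0.619×0.3810 = 0.31532.
Extinction term: e·p = 0.21479.
dp/dt = 0.31532 − 0.21479 = 0.10052.

0.10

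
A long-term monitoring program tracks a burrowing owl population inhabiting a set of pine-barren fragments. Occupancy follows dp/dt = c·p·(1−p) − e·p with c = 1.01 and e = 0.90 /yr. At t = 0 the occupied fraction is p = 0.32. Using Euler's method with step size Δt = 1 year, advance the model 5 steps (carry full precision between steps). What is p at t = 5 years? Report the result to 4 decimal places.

Update rule: p ← p + [c·p·(1−p) − e·p]·Δt with Δt = 1.
step 1: Δp = -0.06822, p = 0.25178
step 2: Δp = -0.03633, p = 0.21545
step 3: Δp = -0.02318, p = 0.19226
step 4: Δp = -0.01619, p = 0.17608
step 5: Δp = -0.01194, p = 0.16413

0.1641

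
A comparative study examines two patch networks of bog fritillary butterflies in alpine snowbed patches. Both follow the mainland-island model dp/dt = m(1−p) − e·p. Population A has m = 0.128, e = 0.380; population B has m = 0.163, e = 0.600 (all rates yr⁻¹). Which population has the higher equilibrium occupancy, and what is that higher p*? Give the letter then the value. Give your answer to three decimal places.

A: p*_A = m/(m+e) = 0.128/0.5080 = 0.2520.
B: p*_B = 0.163/0.7630 = 0.2136.
A is higher at 0.2520.

A, 0.252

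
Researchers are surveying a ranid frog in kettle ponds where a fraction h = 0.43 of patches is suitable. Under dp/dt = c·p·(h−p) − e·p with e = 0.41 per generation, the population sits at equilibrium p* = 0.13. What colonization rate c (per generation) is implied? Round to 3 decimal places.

1.367

At equilibrium c(h−p*) = e, so c = e/(h−p*).
c = 0.41/(0.43 − 0.13) = 0.41/0.3000 = 1.3667.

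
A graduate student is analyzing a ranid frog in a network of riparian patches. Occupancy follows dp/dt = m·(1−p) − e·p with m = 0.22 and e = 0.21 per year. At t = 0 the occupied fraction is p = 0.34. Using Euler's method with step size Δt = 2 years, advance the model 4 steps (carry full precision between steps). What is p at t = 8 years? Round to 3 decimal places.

Update rule: p ← p + [m·(1−p) − e·p]·Δt with Δt = 2.
p: 0.34000 → 0.48760  (Δp = +0.14760)
p: 0.48760 → 0.50826  (Δp = +0.02066)
p: 0.50826 → 0.51116  (Δp = +0.00289)
p: 0.51116 → 0.51156  (Δp = +0.00041)

0.512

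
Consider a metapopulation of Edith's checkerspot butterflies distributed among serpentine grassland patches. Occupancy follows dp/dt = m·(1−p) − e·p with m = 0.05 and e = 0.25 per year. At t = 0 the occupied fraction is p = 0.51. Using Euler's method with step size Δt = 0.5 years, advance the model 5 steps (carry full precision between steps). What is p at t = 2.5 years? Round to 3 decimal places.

0.319

Update rule: p ← p + [m·(1−p) − e·p]·Δt with Δt = 0.5.
t = 0.5: p = 0.51000 + (-0.05150) = 0.45850
t = 1: p = 0.45850 + (-0.04378) = 0.41473
t = 1.5: p = 0.41473 + (-0.03721) = 0.37752
t = 2: p = 0.37752 + (-0.03163) = 0.34589
t = 2.5: p = 0.34589 + (-0.02688) = 0.31901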